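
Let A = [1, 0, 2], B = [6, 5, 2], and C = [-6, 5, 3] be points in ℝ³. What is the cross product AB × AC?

AB = (5, 5, 0)
AC = (-7, 5, 1)
i: 5·1 - 0·5 = 5 - 0 = 5
j: 0·(-7) - 5·1 = 0 - 5 = -5
k: 5·5 - 5·(-7) = 25 - (-35) = 60
AB × AC = (5, -5, 60)

(5, -5, 60)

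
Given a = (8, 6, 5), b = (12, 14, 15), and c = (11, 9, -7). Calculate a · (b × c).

-600

b × c:
i: 14·(-7) - 15·9 = -98 - 135 = -233
j: 15·11 - 12·(-7) = 165 - (-84) = 249
k: 12·9 - 14·11 = 108 - 154 = -46
b × c = (-233, 249, -46)
a · (b × c) = 8·(-233) + 6·249 + 5·(-46) = -1864 + 1494 - 230 = -600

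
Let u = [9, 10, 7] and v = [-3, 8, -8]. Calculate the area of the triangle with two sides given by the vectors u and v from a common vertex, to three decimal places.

i: 10·(-8) - 7·8 = -80 - 56 = -136
j: 7·(-3) - 9·(-8) = -21 - (-72) = 51
k: 9·8 - 10·(-3) = 72 - (-30) = 102
u × v = (-136, 51, 102)
|u × v| = √((-136)² + 51² + 102²) = √31501 ≈ 177.4852
area = ½ · 177.4852 ≈ 88.743

88.743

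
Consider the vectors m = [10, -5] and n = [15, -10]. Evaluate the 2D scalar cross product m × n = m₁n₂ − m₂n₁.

10·(-10) - (-5)·15 = -100 - (-75) = -25

-25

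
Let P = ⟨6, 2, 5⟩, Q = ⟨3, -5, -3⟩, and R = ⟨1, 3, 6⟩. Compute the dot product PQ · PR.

0

PQ = Q − P = (-3, -7, -8)
PR = R − P = (-5, 1, 1)
PQ · PR = (-3)·(-5) + (-7)·1 + (-8)·1 = 15 - 7 - 8 = 0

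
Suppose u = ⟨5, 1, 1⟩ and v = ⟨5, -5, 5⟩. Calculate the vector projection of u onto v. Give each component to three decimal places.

(1.667, -1.667, 1.667)

u · v = 5·5 + 1·(-5) + 1·5 = 25 - 5 + 5 = 25
|v|² = 25 + 25 + 25 = 75
proj_v u = (25/75) · (5, -5, 5) ≈ (1.667, -1.667, 1.667)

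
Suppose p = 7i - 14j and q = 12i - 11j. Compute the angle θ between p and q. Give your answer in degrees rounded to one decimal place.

20.9

p · q = 7·12 + (-14)·(-11) = 84 + 154 = 238
|p|² = 49 + 196 = 245,  |p| = √245 ≈ 15.652476
|q|² = 144 + 121 = 265,  |q| = √265 ≈ 16.278821
cos θ = 238 / (15.652476 · 16.278821) ≈ 0.93405
θ = arccos(0.93405) ≈ 20.9°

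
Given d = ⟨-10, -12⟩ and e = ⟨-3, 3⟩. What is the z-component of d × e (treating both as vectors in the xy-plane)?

(-10)·3 - (-12)·(-3) = -30 - 36 = -66

-66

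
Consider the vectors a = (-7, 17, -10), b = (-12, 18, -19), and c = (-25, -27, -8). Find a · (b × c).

3302

b × c:
i: 18·(-8) - (-19)·(-27) = -144 - 513 = -657
j: (-19)·(-25) - (-12)·(-8) = 475 - 96 = 379
k: (-12)·(-27) - 18·(-25) = 324 - (-450) = 774
b × c = (-657, 379, 774)
a · (b × c) = (-7)·(-657) + 17·379 + (-10)·774 = 4599 + 6443 - 7740 = 3302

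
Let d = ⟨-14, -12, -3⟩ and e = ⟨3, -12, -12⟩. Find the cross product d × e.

i: (-12)·(-12) - (-3)·(-12) = 144 - 36 = 108
j: (-3)·3 - (-14)·(-12) = -9 - 168 = -177
k: (-14)·(-12) - (-12)·3 = 168 - (-36) = 204
d × e = (108, -177, 204)

(108, -177, 204)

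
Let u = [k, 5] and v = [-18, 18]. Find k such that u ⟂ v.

u · v = k·(-18) + 5·18 = 90 - 18k
Set equal to 0: -18k = -90, so k = 5.

5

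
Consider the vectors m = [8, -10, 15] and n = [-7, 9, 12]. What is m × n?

i: (-10)·12 - 15·9 = -120 - 135 = -255
j: 15·(-7) - 8·12 = -105 - 96 = -201
k: 8·9 - (-10)·(-7) = 72 - 70 = 2
m × n = (-255, -201, 2)

(-255, -201, 2)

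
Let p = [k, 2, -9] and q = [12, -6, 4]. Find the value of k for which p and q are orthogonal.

p · q = k·12 + 2·(-6) + (-9)·4 = -48 + 12k
Set equal to 0: 12k = 48, so k = 4.

4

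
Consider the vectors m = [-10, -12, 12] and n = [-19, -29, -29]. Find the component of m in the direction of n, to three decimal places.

m · n = (-10)·(-19) + (-12)·(-29) + 12·(-29) = 190 + 348 - 348 = 190
|n| = √(361 + 841 + 841) = √2043 ≈ 45.1996
comp_n m = 190 / √2043 ≈ 4.204

4.204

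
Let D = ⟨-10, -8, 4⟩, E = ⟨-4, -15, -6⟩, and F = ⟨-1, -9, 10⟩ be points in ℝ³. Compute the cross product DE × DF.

(-52, -126, 57)

DE = (6, -7, -10)
DF = (9, -1, 6)
i: (-7)·6 - (-10)·(-1) = -42 - 10 = -52
j: (-10)·9 - 6·6 = -90 - 36 = -126
k: 6·(-1) - (-7)·9 = -6 - (-63) = 57
DE × DF = (-52, -126, 57)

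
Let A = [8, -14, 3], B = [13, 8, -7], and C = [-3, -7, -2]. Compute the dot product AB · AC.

149

AB = B − A = (5, 22, -10)
AC = C − A = (-11, 7, -5)
AB · AC = 5·(-11) + 22·7 + (-10)·(-5) = -55 + 154 + 50 = 149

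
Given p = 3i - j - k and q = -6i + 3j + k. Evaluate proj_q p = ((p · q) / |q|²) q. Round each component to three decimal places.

(2.870, -1.435, -0.478)

p · q = 3·(-6) + (-1)·3 + (-1)·1 = -18 - 3 - 1 = -22
|q|² = 36 + 9 + 1 = 46
proj_q p = (-22/46) · (-6, 3, 1) ≈ (2.870, -1.435, -0.478)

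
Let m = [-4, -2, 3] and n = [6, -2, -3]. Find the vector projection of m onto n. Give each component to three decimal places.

m · n = (-4)·6 + (-2)·(-2) + 3·(-3) = -24 + 4 - 9 = -29
|n|² = 36 + 4 + 9 = 49
proj_n m = (-29/49) · (6, -2, -3) ≈ (-3.551, 1.184, 1.776)

(-3.551, 1.184, 1.776)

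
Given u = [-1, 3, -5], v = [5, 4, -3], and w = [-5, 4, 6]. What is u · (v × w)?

v × w:
i: 4·6 - (-3)·4 = 24 - (-12) = 36
j: (-3)·(-5) - 5·6 = 15 - 30 = -15
k: 5·4 - 4·(-5) = 20 - (-20) = 40
v × w = (36, -15, 40)
u · (v × w) = (-1)·36 + 3·(-15) + (-5)·40 = -36 - 45 - 200 = -281

-281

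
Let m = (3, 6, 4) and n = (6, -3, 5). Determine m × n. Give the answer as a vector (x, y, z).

(42, 9, -45)

i: 6·5 - 4·(-3) = 30 - (-12) = 42
j: 4·6 - 3·5 = 24 - 15 = 9
k: 3·(-3) - 6·6 = -9 - 36 = -45
m × n = (42, 9, -45)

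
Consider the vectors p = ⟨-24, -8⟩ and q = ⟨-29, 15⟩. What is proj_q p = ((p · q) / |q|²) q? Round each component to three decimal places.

p · q = (-24)·(-29) + (-8)·15 = 696 - 120 = 576
|q|² = 841 + 225 = 1066
proj_q p = (576/1066) · (-29, 15) ≈ (-15.670, 8.105)

(-15.670, 8.105)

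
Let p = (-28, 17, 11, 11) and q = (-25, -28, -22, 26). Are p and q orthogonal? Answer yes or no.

no

p · q = (-28)·(-25) + 17·(-28) + 11·(-22) + 11·26 = 700 - 476 - 242 + 286 = 268
Nonzero, so the vectors are not orthogonal.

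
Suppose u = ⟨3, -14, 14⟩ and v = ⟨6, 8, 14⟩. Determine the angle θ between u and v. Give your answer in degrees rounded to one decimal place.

u · v = 3·6 + (-14)·8 + 14·14 = 18 - 112 + 196 = 102
|u|² = 9 + 196 + 196 = 401,  |u| = √401 ≈ 20.024984
|v|² = 36 + 64 + 196 = 296,  |v| = √296 ≈ 17.204651
cos θ = 102 / (20.024984 · 17.204651) ≈ 0.29606
θ = arccos(0.29606) ≈ 72.8°

72.8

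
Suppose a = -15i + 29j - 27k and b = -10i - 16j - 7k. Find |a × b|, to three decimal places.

i: 29·(-7) - (-27)·(-16) = -203 - 432 = -635
j: (-27)·(-10) - (-15)·(-7) = 270 - 105 = 165
k: (-15)·(-16) - 29·(-10) = 240 - (-290) = 530
a × b = (-635, 165, 530)
|a × b| = √((-635)² + 165² + 530²) = √711350 ≈ 843.4157

843.416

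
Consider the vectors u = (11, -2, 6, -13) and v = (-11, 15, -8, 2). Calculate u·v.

u · v = 11·(-11) + (-2)·15 + 6·(-8) + (-13)·2 = -121 - 30 - 48 - 26 = -225

-225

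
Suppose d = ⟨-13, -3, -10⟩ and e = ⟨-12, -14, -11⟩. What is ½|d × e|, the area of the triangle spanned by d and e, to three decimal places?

i: (-3)·(-11) - (-10)·(-14) = 33 - 140 = -107
j: (-10)·(-12) - (-13)·(-11) = 120 - 143 = -23
k: (-13)·(-14) - (-3)·(-12) = 182 - 36 = 146
d × e = (-107, -23, 146)
|d × e| = √((-107)² + (-23)² + 146²) = √33294 ≈ 182.4664
area = ½ · 182.4664 ≈ 91.233

91.233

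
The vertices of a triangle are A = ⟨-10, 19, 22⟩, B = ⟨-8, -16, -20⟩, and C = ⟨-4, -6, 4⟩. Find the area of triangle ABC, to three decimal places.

249.327

AB = (2, -35, -42),  AC = (6, -25, -18)
i: (-35)·(-18) - (-42)·(-25) = 630 - 1050 = -420
j: (-42)·6 - 2·(-18) = -252 - (-36) = -216
k: 2·(-25) - (-35)·6 = -50 - (-210) = 160
AB × AC = (-420, -216, 160)
|AB × AC| = √248656 ≈ 498.6542
area = ½ · 498.6542 ≈ 249.327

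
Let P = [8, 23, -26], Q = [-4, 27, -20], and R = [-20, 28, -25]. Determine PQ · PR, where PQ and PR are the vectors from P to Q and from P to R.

PQ = Q − P = (-12, 4, 6)
PR = R − P = (-28, 5, 1)
PQ · PR = (-12)·(-28) + 4·5 + 6·1 = 336 + 20 + 6 = 362

362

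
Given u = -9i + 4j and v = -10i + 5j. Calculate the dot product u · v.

u · v = (-9)·(-10) + 4·5 = 90 + 20 = 110

110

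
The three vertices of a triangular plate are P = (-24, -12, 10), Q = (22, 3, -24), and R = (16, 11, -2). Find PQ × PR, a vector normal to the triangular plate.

PQ = (46, 15, -34)
PR = (40, 23, -12)
i: 15·(-12) - (-34)·23 = -180 - (-782) = 602
j: (-34)·40 - 46·(-12) = -1360 - (-552) = -808
k: 46·23 - 15·40 = 1058 - 600 = 458
PQ × PR = (602, -808, 458)

(602, -808, 458)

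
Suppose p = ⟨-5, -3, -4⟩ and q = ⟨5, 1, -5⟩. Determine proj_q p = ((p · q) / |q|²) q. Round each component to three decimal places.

p · q = (-5)·5 + (-3)·1 + (-4)·(-5) = -25 - 3 + 20 = -8
|q|² = 25 + 1 + 25 = 51
proj_q p = (-8/51) · (5, 1, -5) ≈ (-0.784, -0.157, 0.784)

(-0.784, -0.157, 0.784)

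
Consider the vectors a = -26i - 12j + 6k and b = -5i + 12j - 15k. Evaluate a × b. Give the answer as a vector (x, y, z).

(108, -420, -372)

i: (-12)·(-15) - 6·12 = 180 - 72 = 108
j: 6·(-5) - (-26)·(-15) = -30 - 390 = -420
k: (-26)·12 - (-12)·(-5) = -312 - 60 = -372
a × b = (108, -420, -372)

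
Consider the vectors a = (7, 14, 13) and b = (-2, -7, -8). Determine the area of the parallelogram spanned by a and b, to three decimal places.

i: 14·(-8) - 13·(-7) = -112 - (-91) = -21
j: 13·(-2) - 7·(-8) = -26 - (-56) = 30
k: 7·(-7) - 14·(-2) = -49 - (-28) = -21
a × b = (-21, 30, -21)
|a × b| = √((-21)² + 30² + (-21)²) = √1782 ≈ 42.2137

42.214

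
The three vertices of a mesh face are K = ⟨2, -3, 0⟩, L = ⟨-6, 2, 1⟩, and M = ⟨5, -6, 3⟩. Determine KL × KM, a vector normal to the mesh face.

(18, 27, 9)

KL = (-8, 5, 1)
KM = (3, -3, 3)
i: 5·3 - 1·(-3) = 15 - (-3) = 18
j: 1·3 - (-8)·3 = 3 - (-24) = 27
k: (-8)·(-3) - 5·3 = 24 - 15 = 9
KL × KM = (18, 27, 9)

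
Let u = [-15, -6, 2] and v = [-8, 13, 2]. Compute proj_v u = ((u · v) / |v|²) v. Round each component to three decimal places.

u · v = (-15)·(-8) + (-6)·13 + 2·2 = 120 - 78 + 4 = 46
|v|² = 64 + 169 + 4 = 237
proj_v u = (46/237) · (-8, 13, 2) ≈ (-1.553, 2.523, 0.388)

(-1.553, 2.523, 0.388)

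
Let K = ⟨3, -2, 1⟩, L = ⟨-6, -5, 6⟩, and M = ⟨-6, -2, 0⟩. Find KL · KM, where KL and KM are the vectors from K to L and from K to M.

76

KL = L − K = (-9, -3, 5)
KM = M − K = (-9, 0, -1)
KL · KM = (-9)·(-9) + (-3)·0 + 5·(-1) = 81 + 0 - 5 = 76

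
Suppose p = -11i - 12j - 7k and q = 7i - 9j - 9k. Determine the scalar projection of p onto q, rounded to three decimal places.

6.471

p · q = (-11)·7 + (-12)·(-9) + (-7)·(-9) = -77 + 108 + 63 = 94
|q| = √(49 + 81 + 81) = √211 ≈ 14.5258
comp_q p = 94 / √211 ≈ 6.471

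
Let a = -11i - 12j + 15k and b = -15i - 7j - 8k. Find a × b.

(201, -313, -103)

i: (-12)·(-8) - 15·(-7) = 96 - (-105) = 201
j: 15·(-15) - (-11)·(-8) = -225 - 88 = -313
k: (-11)·(-7) - (-12)·(-15) = 77 - 180 = -103
a × b = (201, -313, -103)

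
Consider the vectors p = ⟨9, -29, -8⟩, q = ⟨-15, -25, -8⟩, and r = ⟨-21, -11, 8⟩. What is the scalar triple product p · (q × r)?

-8064

q × r:
i: (-25)·8 - (-8)·(-11) = -200 - 88 = -288
j: (-8)·(-21) - (-15)·8 = 168 - (-120) = 288
k: (-15)·(-11) - (-25)·(-21) = 165 - 525 = -360
q × r = (-288, 288, -360)
p · (q × r) = 9·(-288) + (-29)·288 + (-8)·(-360) = -2592 - 8352 + 2880 = -8064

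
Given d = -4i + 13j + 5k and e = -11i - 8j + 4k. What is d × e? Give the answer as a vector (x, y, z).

i: 13·4 - 5·(-8) = 52 - (-40) = 92
j: 5·(-11) - (-4)·4 = -55 - (-16) = -39
k: (-4)·(-8) - 13·(-11) = 32 - (-143) = 175
d × e = (92, -39, 175)

(92, -39, 175)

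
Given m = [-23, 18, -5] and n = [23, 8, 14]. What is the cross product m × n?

i: 18·14 - (-5)·8 = 252 - (-40) = 292
j: (-5)·23 - (-23)·14 = -115 - (-322) = 207
k: (-23)·8 - 18·23 = -184 - 414 = -598
m × n = (292, 207, -598)

(292, 207, -598)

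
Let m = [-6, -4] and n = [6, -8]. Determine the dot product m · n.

-4

m · n = (-6)·6 + (-4)·(-8) = -36 + 32 = -4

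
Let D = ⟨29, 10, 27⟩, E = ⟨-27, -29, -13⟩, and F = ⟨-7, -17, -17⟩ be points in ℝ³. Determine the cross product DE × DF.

DE = (-56, -39, -40)
DF = (-36, -27, -44)
i: (-39)·(-44) - (-40)·(-27) = 1716 - 1080 = 636
j: (-40)·(-36) - (-56)·(-44) = 1440 - 2464 = -1024
k: (-56)·(-27) - (-39)·(-36) = 1512 - 1404 = 108
DE × DF = (636, -1024, 108)

(636, -1024, 108)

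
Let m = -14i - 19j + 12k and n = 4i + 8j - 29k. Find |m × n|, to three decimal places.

i: (-19)·(-29) - 12·8 = 551 - 96 = 455
j: 12·4 - (-14)·(-29) = 48 - 406 = -358
k: (-14)·8 - (-19)·4 = -112 - (-76) = -36
m × n = (455, -358, -36)
|m × n| = √(455² + (-358)² + (-36)²) = √336485 ≈ 580.0733

580.073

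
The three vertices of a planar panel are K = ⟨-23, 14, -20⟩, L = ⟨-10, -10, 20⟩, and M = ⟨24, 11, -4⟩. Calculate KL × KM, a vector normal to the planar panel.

KL = (13, -24, 40)
KM = (47, -3, 16)
i: (-24)·16 - 40·(-3) = -384 - (-120) = -264
j: 40·47 - 13·16 = 1880 - 208 = 1672
k: 13·(-3) - (-24)·47 = -39 - (-1128) = 1089
KL × KM = (-264, 1672, 1089)

(-264, 1672, 1089)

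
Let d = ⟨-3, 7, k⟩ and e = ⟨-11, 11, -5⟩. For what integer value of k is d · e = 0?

d · e = (-3)·(-11) + 7·11 + k·(-5) = 110 - 5k
Set equal to 0: -5k = -110, so k = 22.

22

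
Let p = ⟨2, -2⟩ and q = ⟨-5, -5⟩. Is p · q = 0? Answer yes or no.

yes

p · q = 2·(-5) + (-2)·(-5) = -10 + 10 = 0
Zero, so the vectors are orthogonal.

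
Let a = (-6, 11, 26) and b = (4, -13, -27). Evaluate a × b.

i: 11·(-27) - 26·(-13) = -297 - (-338) = 41
j: 26·4 - (-6)·(-27) = 104 - 162 = -58
k: (-6)·(-13) - 11·4 = 78 - 44 = 34
a × b = (41, -58, 34)

(41, -58, 34)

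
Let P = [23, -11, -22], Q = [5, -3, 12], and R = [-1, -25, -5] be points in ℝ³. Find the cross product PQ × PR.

PQ = (-18, 8, 34)
PR = (-24, -14, 17)
i: 8·17 - 34·(-14) = 136 - (-476) = 612
j: 34·(-24) - (-18)·17 = -816 - (-306) = -510
k: (-18)·(-14) - 8·(-24) = 252 - (-192) = 444
PQ × PR = (612, -510, 444)

(612, -510, 444)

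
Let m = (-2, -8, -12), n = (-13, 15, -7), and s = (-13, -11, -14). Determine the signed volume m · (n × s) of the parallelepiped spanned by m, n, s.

-2754

n × s:
i: 15·(-14) - (-7)·(-11) = -210 - 77 = -287
j: (-7)·(-13) - (-13)·(-14) = 91 - 182 = -91
k: (-13)·(-11) - 15·(-13) = 143 - (-195) = 338
n × s = (-287, -91, 338)
m · (n × s) = (-2)·(-287) + (-8)·(-91) + (-12)·338 = 574 + 728 - 4056 = -2754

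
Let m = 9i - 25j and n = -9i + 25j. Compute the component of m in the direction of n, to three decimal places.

-26.571

m · n = 9·(-9) + (-25)·25 = -81 - 625 = -706
|n| = √(81 + 625) = √706 ≈ 26.5707
comp_n m = -706 / √706 ≈ -26.571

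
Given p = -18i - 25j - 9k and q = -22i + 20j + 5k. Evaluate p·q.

-149

p · q = (-18)·(-22) + (-25)·20 + (-9)·5 = 396 - 500 - 45 = -149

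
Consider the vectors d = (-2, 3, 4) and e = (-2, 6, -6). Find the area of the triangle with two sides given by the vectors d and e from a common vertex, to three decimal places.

23.452

i: 3·(-6) - 4·6 = -18 - 24 = -42
j: 4·(-2) - (-2)·(-6) = -8 - 12 = -20
k: (-2)·6 - 3·(-2) = -12 - (-6) = -6
d × e = (-42, -20, -6)
|d × e| = √((-42)² + (-20)² + (-6)²) = √2200 ≈ 46.9042
area = ½ · 46.9042 ≈ 23.452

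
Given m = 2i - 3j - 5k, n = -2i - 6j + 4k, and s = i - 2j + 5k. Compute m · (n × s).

-136

n × s:
i: (-6)·5 - 4·(-2) = -30 - (-8) = -22
j: 4·1 - (-2)·5 = 4 - (-10) = 14
k: (-2)·(-2) - (-6)·1 = 4 - (-6) = 10
n × s = (-22, 14, 10)
m · (n × s) = 2·(-22) + (-3)·14 + (-5)·10 = -44 - 42 - 50 = -136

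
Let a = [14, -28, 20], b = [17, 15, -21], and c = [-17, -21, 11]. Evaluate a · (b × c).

b × c:
i: 15·11 - (-21)·(-21) = 165 - 441 = -276
j: (-21)·(-17) - 17·11 = 357 - 187 = 170
k: 17·(-21) - 15·(-17) = -357 - (-255) = -102
b × c = (-276, 170, -102)
a · (b × c) = 14·(-276) + (-28)·170 + 20·(-102) = -3864 - 4760 - 2040 = -10664

-10664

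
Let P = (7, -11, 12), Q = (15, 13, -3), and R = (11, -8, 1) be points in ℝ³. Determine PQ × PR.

(-219, 28, -72)

PQ = (8, 24, -15)
PR = (4, 3, -11)
i: 24·(-11) - (-15)·3 = -264 - (-45) = -219
j: (-15)·4 - 8·(-11) = -60 - (-88) = 28
k: 8·3 - 24·4 = 24 - 96 = -72
PQ × PR = (-219, 28, -72)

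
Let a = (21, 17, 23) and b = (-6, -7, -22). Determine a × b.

(-213, 324, -45)

i: 17·(-22) - 23·(-7) = -374 - (-161) = -213
j: 23·(-6) - 21·(-22) = -138 - (-462) = 324
k: 21·(-7) - 17·(-6) = -147 - (-102) = -45
a × b = (-213, 324, -45)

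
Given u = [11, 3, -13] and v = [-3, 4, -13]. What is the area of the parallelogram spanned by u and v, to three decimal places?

190.005

i: 3·(-13) - (-13)·4 = -39 - (-52) = 13
j: (-13)·(-3) - 11·(-13) = 39 - (-143) = 182
k: 11·4 - 3·(-3) = 44 - (-9) = 53
u × v = (13, 182, 53)
|u × v| = √(13² + 182² + 53²) = √36102 ≈ 190.0053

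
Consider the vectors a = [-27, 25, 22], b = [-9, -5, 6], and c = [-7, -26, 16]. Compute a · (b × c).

b × c:
i: (-5)·16 - 6·(-26) = -80 - (-156) = 76
j: 6·(-7) - (-9)·16 = -42 - (-144) = 102
k: (-9)·(-26) - (-5)·(-7) = 234 - 35 = 199
b × c = (76, 102, 199)
a · (b × c) = (-27)·76 + 25·102 + 22·199 = -2052 + 2550 + 4378 = 4876

4876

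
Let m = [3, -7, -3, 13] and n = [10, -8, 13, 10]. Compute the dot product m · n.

177

m · n = 3·10 + (-7)·(-8) + (-3)·13 + 13·10 = 30 + 56 - 39 + 130 = 177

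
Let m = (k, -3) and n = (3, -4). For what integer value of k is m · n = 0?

-4

m · n = k·3 + (-3)·(-4) = 12 + 3k
Set equal to 0: 3k = -12, so k = -4.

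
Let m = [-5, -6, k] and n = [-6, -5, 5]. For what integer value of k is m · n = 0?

m · n = (-5)·(-6) + (-6)·(-5) + k·5 = 60 + 5k
Set equal to 0: 5k = -60, so k = -12.

-12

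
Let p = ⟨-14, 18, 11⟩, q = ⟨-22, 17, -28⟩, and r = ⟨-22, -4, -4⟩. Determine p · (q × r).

q × r:
i: 17·(-4) - (-28)·(-4) = -68 - 112 = -180
j: (-28)·(-22) - (-22)·(-4) = 616 - 88 = 528
k: (-22)·(-4) - 17·(-22) = 88 - (-374) = 462
q × r = (-180, 528, 462)
p · (q × r) = (-14)·(-180) + 18·528 + 11·462 = 2520 + 9504 + 5082 = 17106

17106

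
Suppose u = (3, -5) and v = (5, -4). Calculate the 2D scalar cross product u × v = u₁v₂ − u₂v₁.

13

3·(-4) - (-5)·5 = -12 - (-25) = 13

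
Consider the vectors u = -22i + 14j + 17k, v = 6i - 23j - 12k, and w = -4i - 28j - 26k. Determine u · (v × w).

v × w:
i: (-23)·(-26) - (-12)·(-28) = 598 - 336 = 262
j: (-12)·(-4) - 6·(-26) = 48 - (-156) = 204
k: 6·(-28) - (-23)·(-4) = -168 - 92 = -260
v × w = (262, 204, -260)
u · (v × w) = (-22)·262 + 14·204 + 17·(-260) = -5764 + 2856 - 4420 = -7328

-7328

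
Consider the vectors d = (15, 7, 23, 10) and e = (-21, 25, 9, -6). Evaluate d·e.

d · e = 15·(-21) + 7·25 + 23·9 + 10·(-6) = -315 + 175 + 207 - 60 = 7

7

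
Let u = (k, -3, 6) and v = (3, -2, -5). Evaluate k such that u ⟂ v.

8

u · v = k·3 + (-3)·(-2) + 6·(-5) = -24 + 3k
Set equal to 0: 3k = 24, so k = 8.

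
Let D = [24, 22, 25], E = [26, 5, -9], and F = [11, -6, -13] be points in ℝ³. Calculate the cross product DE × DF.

DE = (2, -17, -34)
DF = (-13, -28, -38)
i: (-17)·(-38) - (-34)·(-28) = 646 - 952 = -306
j: (-34)·(-13) - 2·(-38) = 442 - (-76) = 518
k: 2·(-28) - (-17)·(-13) = -56 - 221 = -277
DE × DF = (-306, 518, -277)

(-306, 518, -277)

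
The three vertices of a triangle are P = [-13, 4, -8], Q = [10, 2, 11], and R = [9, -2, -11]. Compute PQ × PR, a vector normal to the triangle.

PQ = (23, -2, 19)
PR = (22, -6, -3)
i: (-2)·(-3) - 19·(-6) = 6 - (-114) = 120
j: 19·22 - 23·(-3) = 418 - (-69) = 487
k: 23·(-6) - (-2)·22 = -138 - (-44) = -94
PQ × PR = (120, 487, -94)

(120, 487, -94)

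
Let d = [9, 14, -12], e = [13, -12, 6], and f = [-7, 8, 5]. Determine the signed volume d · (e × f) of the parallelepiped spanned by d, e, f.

-2710

e × f:
i: (-12)·5 - 6·8 = -60 - 48 = -108
j: 6·(-7) - 13·5 = -42 - 65 = -107
k: 13·8 - (-12)·(-7) = 104 - 84 = 20
e × f = (-108, -107, 20)
d · (e × f) = 9·(-108) + 14·(-107) + (-12)·20 = -972 - 1498 - 240 = -2710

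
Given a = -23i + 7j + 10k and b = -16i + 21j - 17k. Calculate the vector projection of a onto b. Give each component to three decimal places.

a · b = (-23)·(-16) + 7·21 + 10·(-17) = 368 + 147 - 170 = 345
|b|² = 256 + 441 + 289 = 986
proj_b a = (345/986) · (-16, 21, -17) ≈ (-5.598, 7.348, -5.948)

(-5.598, 7.348, -5.948)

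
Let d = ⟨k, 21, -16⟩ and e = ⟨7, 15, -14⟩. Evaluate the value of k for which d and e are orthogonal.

d · e = k·7 + 21·15 + (-16)·(-14) = 539 + 7k
Set equal to 0: 7k = -539, so k = -77.

-77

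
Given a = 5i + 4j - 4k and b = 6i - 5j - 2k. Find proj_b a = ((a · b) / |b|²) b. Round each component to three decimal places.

a · b = 5·6 + 4·(-5) + (-4)·(-2) = 30 - 20 + 8 = 18
|b|² = 36 + 25 + 4 = 65
proj_b a = (18/65) · (6, -5, -2) ≈ (1.662, -1.385, -0.554)

(1.662, -1.385, -0.554)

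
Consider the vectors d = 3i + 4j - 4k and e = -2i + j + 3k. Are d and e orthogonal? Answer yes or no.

no

d · e = 3·(-2) + 4·1 + (-4)·3 = -6 + 4 - 12 = -14
Nonzero, so the vectors are not orthogonal.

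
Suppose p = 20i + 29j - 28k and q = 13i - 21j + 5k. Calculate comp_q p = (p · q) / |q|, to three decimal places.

p · q = 20·13 + 29·(-21) + (-28)·5 = 260 - 609 - 140 = -489
|q| = √(169 + 441 + 25) = √635 ≈ 25.1992
comp_q p = -489 / √635 ≈ -19.405

-19.405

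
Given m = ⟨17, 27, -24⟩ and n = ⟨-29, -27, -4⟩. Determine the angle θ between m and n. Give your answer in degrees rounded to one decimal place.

135.1

m · n = 17·(-29) + 27·(-27) + (-24)·(-4) = -493 - 729 + 96 = -1126
|m|² = 289 + 729 + 576 = 1594,  |m| = √1594 ≈ 39.924930
|n|² = 841 + 729 + 16 = 1586,  |n| = √1586 ≈ 39.824616
cos θ = -1126 / (39.924930 · 39.824616) ≈ -0.70818
θ = arccos(-0.70818) ≈ 135.1°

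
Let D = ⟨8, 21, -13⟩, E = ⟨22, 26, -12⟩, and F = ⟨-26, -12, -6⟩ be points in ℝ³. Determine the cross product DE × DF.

DE = (14, 5, 1)
DF = (-34, -33, 7)
i: 5·7 - 1·(-33) = 35 - (-33) = 68
j: 1·(-34) - 14·7 = -34 - 98 = -132
k: 14·(-33) - 5·(-34) = -462 - (-170) = -292
DE × DF = (68, -132, -292)

(68, -132, -292)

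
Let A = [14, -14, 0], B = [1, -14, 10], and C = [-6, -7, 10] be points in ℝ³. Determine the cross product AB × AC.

AB = (-13, 0, 10)
AC = (-20, 7, 10)
i: 0·10 - 10·7 = 0 - 70 = -70
j: 10·(-20) - (-13)·10 = -200 - (-130) = -70
k: (-13)·7 - 0·(-20) = -91 - 0 = -91
AB × AC = (-70, -70, -91)

(-70, -70, -91)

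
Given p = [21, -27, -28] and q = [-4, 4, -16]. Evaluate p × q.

(544, 448, -24)

i: (-27)·(-16) - (-28)·4 = 432 - (-112) = 544
j: (-28)·(-4) - 21·(-16) = 112 - (-336) = 448
k: 21·4 - (-27)·(-4) = 84 - 108 = -24
p × q = (544, 448, -24)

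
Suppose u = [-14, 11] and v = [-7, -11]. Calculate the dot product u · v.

u · v = (-14)·(-7) + 11·(-11) = 98 - 121 = -23

-23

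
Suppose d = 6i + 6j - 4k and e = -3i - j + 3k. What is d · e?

d · e = 6·(-3) + 6·(-1) + (-4)·3 = -18 - 6 - 12 = -36

-36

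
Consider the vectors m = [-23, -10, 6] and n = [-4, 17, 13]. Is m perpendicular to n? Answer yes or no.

m · n = (-23)·(-4) + (-10)·17 + 6·13 = 92 - 170 + 78 = 0
Zero, so the vectors are orthogonal.

yes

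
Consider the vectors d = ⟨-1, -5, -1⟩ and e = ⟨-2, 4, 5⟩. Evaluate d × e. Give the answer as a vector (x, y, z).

(-21, 7, -14)

i: (-5)·5 - (-1)·4 = -25 - (-4) = -21
j: (-1)·(-2) - (-1)·5 = 2 - (-5) = 7
k: (-1)·4 - (-5)·(-2) = -4 - 10 = -14
d × e = (-21, 7, -14)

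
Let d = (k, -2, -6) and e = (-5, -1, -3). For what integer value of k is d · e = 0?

4

d · e = k·(-5) + (-2)·(-1) + (-6)·(-3) = 20 - 5k
Set equal to 0: -5k = -20, so k = 4.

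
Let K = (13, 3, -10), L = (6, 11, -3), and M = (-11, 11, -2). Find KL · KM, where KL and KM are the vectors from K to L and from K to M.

KL = L − K = (-7, 8, 7)
KM = M − K = (-24, 8, 8)
KL · KM = (-7)·(-24) + 8·8 + 7·8 = 168 + 64 + 56 = 288

288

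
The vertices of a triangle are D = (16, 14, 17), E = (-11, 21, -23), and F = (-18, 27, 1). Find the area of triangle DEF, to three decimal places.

510.004

DE = (-27, 7, -40),  DF = (-34, 13, -16)
i: 7·(-16) - (-40)·13 = -112 - (-520) = 408
j: (-40)·(-34) - (-27)·(-16) = 1360 - 432 = 928
k: (-27)·13 - 7·(-34) = -351 - (-238) = -113
DE × DF = (408, 928, -113)
|DE × DF| = √1040417 ≈ 1020.0083
area = ½ · 1020.0083 ≈ 510.004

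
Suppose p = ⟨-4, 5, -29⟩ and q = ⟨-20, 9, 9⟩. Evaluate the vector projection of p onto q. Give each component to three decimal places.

(4.840, -2.178, -2.178)

p · q = (-4)·(-20) + 5·9 + (-29)·9 = 80 + 45 - 261 = -136
|q|² = 400 + 81 + 81 = 562
proj_q p = (-136/562) · (-20, 9, 9) ≈ (4.840, -2.178, -2.178)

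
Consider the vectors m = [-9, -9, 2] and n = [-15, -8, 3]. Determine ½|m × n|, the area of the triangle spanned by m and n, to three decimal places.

i: (-9)·3 - 2·(-8) = -27 - (-16) = -11
j: 2·(-15) - (-9)·3 = -30 - (-27) = -3
k: (-9)·(-8) - (-9)·(-15) = 72 - 135 = -63
m × n = (-11, -3, -63)
|m × n| = √((-11)² + (-3)² + (-63)²) = √4099 ≈ 64.0234
area = ½ · 64.0234 ≈ 32.012

32.012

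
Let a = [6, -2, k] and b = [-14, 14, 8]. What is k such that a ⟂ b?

a · b = 6·(-14) + (-2)·14 + k·8 = -112 + 8k
Set equal to 0: 8k = 112, so k = 14.

14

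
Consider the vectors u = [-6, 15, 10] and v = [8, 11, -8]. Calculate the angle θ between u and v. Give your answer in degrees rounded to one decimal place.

82.9

u · v = (-6)·8 + 15·11 + 10·(-8) = -48 + 165 - 80 = 37
|u|² = 36 + 225 + 100 = 361,  |u| = √361 ≈ 19.000000
|v|² = 64 + 121 + 64 = 249,  |v| = √249 ≈ 15.779734
cos θ = 37 / (19.000000 · 15.779734) ≈ 0.12341
θ = arccos(0.12341) ≈ 82.9°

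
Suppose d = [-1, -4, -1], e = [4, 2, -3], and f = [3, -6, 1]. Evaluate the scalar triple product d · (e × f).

98

e × f:
i: 2·1 - (-3)·(-6) = 2 - 18 = -16
j: (-3)·3 - 4·1 = -9 - 4 = -13
k: 4·(-6) - 2·3 = -24 - 6 = -30
e × f = (-16, -13, -30)
d · (e × f) = (-1)·(-16) + (-4)·(-13) + (-1)·(-30) = 16 + 52 + 30 = 98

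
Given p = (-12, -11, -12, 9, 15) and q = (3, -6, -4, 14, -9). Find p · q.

69

p · q = (-12)·3 + (-11)·(-6) + (-12)·(-4) + 9·14 + 15·(-9) = -36 + 66 + 48 + 126 - 135 = 69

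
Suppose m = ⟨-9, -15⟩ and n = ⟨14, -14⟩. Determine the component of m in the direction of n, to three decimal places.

4.243

m · n = (-9)·14 + (-15)·(-14) = -126 + 210 = 84
|n| = √(196 + 196) = √392 ≈ 19.7990
comp_n m = 84 / √392 ≈ 4.243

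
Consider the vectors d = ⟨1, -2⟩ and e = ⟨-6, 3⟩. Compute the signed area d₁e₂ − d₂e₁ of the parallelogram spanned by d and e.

1·3 - (-2)·(-6) = 3 - 12 = -9

-9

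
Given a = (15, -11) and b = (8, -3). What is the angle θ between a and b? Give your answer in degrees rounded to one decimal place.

a · b = 15·8 + (-11)·(-3) = 120 + 33 = 153
|a|² = 225 + 121 = 346,  |a| = √346 ≈ 18.601075
|b|² = 64 + 9 = 73,  |b| = √73 ≈ 8.544004
cos θ = 153 / (18.601075 · 8.544004) ≈ 0.96270
θ = arccos(0.96270) ≈ 15.7°

15.7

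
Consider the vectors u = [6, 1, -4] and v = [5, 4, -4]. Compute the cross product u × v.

(12, 4, 19)

i: 1·(-4) - (-4)·4 = -4 - (-16) = 12
j: (-4)·5 - 6·(-4) = -20 - (-24) = 4
k: 6·4 - 1·5 = 24 - 5 = 19
u × v = (12, 4, 19)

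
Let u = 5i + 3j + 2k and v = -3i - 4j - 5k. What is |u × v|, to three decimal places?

i: 3·(-5) - 2·(-4) = -15 - (-8) = -7
j: 2·(-3) - 5·(-5) = -6 - (-25) = 19
k: 5·(-4) - 3·(-3) = -20 - (-9) = -11
u × v = (-7, 19, -11)
|u × v| = √((-7)² + 19² + (-11)²) = √531 ≈ 23.0434

23.043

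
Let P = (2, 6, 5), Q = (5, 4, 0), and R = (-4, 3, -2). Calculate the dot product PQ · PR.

PQ = Q − P = (3, -2, -5)
PR = R − P = (-6, -3, -7)
PQ · PR = 3·(-6) + (-2)·(-3) + (-5)·(-7) = -18 + 6 + 35 = 23

23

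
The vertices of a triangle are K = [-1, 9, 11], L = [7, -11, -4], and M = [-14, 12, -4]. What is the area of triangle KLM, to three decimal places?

KL = (8, -20, -15),  KM = (-13, 3, -15)
i: (-20)·(-15) - (-15)·3 = 300 - (-45) = 345
j: (-15)·(-13) - 8·(-15) = 195 - (-120) = 315
k: 8·3 - (-20)·(-13) = 24 - 260 = -236
KL × KM = (345, 315, -236)
|KL × KM| = √273946 ≈ 523.3985
area = ½ · 523.3985 ≈ 261.699

261.699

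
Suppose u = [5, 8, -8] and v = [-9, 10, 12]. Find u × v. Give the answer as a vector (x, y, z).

i: 8·12 - (-8)·10 = 96 - (-80) = 176
j: (-8)·(-9) - 5·12 = 72 - 60 = 12
k: 5·10 - 8·(-9) = 50 - (-72) = 122
u × v = (176, 12, 122)

(176, 12, 122)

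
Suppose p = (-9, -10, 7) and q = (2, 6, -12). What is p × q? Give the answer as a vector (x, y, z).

i: (-10)·(-12) - 7·6 = 120 - 42 = 78
j: 7·2 - (-9)·(-12) = 14 - 108 = -94
k: (-9)·6 - (-10)·2 = -54 - (-20) = -34
p × q = (78, -94, -34)

(78, -94, -34)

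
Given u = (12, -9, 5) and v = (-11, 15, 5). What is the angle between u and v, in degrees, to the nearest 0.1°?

142.6

u · v = 12·(-11) + (-9)·15 + 5·5 = -132 - 135 + 25 = -242
|u|² = 144 + 81 + 25 = 250,  |u| = √250 ≈ 15.811388
|v|² = 121 + 225 + 25 = 371,  |v| = √371 ≈ 19.261360
cos θ = -242 / (15.811388 · 19.261360) ≈ -0.79462
θ = arccos(-0.79462) ≈ 142.6°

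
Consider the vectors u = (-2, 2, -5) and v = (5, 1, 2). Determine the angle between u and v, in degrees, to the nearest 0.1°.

u · v = (-2)·5 + 2·1 + (-5)·2 = -10 + 2 - 10 = -18
|u|² = 4 + 4 + 25 = 33,  |u| = √33 ≈ 5.744563
|v|² = 25 + 1 + 4 = 30,  |v| = √30 ≈ 5.477226
cos θ = -18 / (5.744563 · 5.477226) ≈ -0.57208
θ = arccos(-0.57208) ≈ 124.9°

124.9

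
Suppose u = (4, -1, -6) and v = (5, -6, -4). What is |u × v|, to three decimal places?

39.762

i: (-1)·(-4) - (-6)·(-6) = 4 - 36 = -32
j: (-6)·5 - 4·(-4) = -30 - (-16) = -14
k: 4·(-6) - (-1)·5 = -24 - (-5) = -19
u × v = (-32, -14, -19)
|u × v| = √((-32)² + (-14)² + (-19)²) = √1581 ≈ 39.7618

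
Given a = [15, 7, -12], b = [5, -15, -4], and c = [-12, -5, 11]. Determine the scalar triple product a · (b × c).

-364

b × c:
i: (-15)·11 - (-4)·(-5) = -165 - 20 = -185
j: (-4)·(-12) - 5·11 = 48 - 55 = -7
k: 5·(-5) - (-15)·(-12) = -25 - 180 = -205
b × c = (-185, -7, -205)
a · (b × c) = 15·(-185) + 7·(-7) + (-12)·(-205) = -2775 - 49 + 2460 = -364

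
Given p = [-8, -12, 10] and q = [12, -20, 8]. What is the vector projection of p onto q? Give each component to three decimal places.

p · q = (-8)·12 + (-12)·(-20) + 10·8 = -96 + 240 + 80 = 224
|q|² = 144 + 400 + 64 = 608
proj_q p = (224/608) · (12, -20, 8) ≈ (4.421, -7.368, 2.947)

(4.421, -7.368, 2.947)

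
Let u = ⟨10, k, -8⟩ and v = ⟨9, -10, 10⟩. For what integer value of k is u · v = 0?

1

u · v = 10·9 + k·(-10) + (-8)·10 = 10 - 10k
Set equal to 0: -10k = -10, so k = 1.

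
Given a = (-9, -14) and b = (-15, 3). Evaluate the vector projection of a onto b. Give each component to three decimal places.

a · b = (-9)·(-15) + (-14)·3 = 135 - 42 = 93
|b|² = 225 + 9 = 234
proj_b a = (93/234) · (-15, 3) ≈ (-5.962, 1.192)

(-5.962, 1.192)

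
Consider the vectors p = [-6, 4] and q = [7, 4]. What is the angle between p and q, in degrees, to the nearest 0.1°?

116.6

p · q = (-6)·7 + 4·4 = -42 + 16 = -26
|p|² = 36 + 16 = 52,  |p| = √52 ≈ 7.211103
|q|² = 49 + 16 = 65,  |q| = √65 ≈ 8.062258
cos θ = -26 / (7.211103 · 8.062258) ≈ -0.44721
θ = arccos(-0.44721) ≈ 116.6°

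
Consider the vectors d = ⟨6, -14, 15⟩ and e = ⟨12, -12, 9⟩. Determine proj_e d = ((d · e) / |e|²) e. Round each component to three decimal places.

d · e = 6·12 + (-14)·(-12) + 15·9 = 72 + 168 + 135 = 375
|e|² = 144 + 144 + 81 = 369
proj_e d = (375/369) · (12, -12, 9) ≈ (12.195, -12.195, 9.146)

(12.195, -12.195, 9.146)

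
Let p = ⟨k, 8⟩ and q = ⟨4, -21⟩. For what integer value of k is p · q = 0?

p · q = k·4 + 8·(-21) = -168 + 4k
Set equal to 0: 4k = 168, so k = 42.

42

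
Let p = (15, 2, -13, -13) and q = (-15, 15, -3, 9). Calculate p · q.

p · q = 15·(-15) + 2·15 + (-13)·(-3) + (-13)·9 = -225 + 30 + 39 - 117 = -273

-273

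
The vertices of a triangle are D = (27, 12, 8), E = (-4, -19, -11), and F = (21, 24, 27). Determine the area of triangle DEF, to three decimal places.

DE = (-31, -31, -19),  DF = (-6, 12, 19)
i: (-31)·19 - (-19)·12 = -589 - (-228) = -361
j: (-19)·(-6) - (-31)·19 = 114 - (-589) = 703
k: (-31)·12 - (-31)·(-6) = -372 - 186 = -558
DE × DF = (-361, 703, -558)
|DE × DF| = √935894 ≈ 967.4161
area = ½ · 967.4161 ≈ 483.708

483.708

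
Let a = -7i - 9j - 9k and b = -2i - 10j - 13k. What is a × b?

(27, -73, 52)

i: (-9)·(-13) - (-9)·(-10) = 117 - 90 = 27
j: (-9)·(-2) - (-7)·(-13) = 18 - 91 = -73
k: (-7)·(-10) - (-9)·(-2) = 70 - 18 = 52
a × b = (27, -73, 52)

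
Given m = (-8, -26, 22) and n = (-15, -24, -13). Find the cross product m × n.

i: (-26)·(-13) - 22·(-24) = 338 - (-528) = 866
j: 22·(-15) - (-8)·(-13) = -330 - 104 = -434
k: (-8)·(-24) - (-26)·(-15) = 192 - 390 = -198
m × n = (866, -434, -198)

(866, -434, -198)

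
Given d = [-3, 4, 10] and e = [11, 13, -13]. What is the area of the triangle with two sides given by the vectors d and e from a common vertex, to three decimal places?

i: 4·(-13) - 10·13 = -52 - 130 = -182
j: 10·11 - (-3)·(-13) = 110 - 39 = 71
k: (-3)·13 - 4·11 = -39 - 44 = -83
d × e = (-182, 71, -83)
|d × e| = √((-182)² + 71² + (-83)²) = √45054 ≈ 212.2593
area = ½ · 212.2593 ≈ 106.130

106.130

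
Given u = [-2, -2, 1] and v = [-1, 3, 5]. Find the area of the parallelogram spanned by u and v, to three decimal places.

i: (-2)·5 - 1·3 = -10 - 3 = -13
j: 1·(-1) - (-2)·5 = -1 - (-10) = 9
k: (-2)·3 - (-2)·(-1) = -6 - 2 = -8
u × v = (-13, 9, -8)
|u × v| = √((-13)² + 9² + (-8)²) = √314 ≈ 17.7200

17.720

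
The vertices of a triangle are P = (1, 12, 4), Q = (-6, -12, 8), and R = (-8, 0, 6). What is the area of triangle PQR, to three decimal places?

PQ = (-7, -24, 4),  PR = (-9, -12, 2)
i: (-24)·2 - 4·(-12) = -48 - (-48) = 0
j: 4·(-9) - (-7)·2 = -36 - (-14) = -22
k: (-7)·(-12) - (-24)·(-9) = 84 - 216 = -132
PQ × PR = (0, -22, -132)
|PQ × PR| = √17908 ≈ 133.8208
area = ½ · 133.8208 ≈ 66.910

66.910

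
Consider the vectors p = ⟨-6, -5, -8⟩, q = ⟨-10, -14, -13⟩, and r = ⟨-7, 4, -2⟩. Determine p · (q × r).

269

q × r:
i: (-14)·(-2) - (-13)·4 = 28 - (-52) = 80
j: (-13)·(-7) - (-10)·(-2) = 91 - 20 = 71
k: (-10)·4 - (-14)·(-7) = -40 - 98 = -138
q × r = (80, 71, -138)
p · (q × r) = (-6)·80 + (-5)·71 + (-8)·(-138) = -480 - 355 + 1104 = 269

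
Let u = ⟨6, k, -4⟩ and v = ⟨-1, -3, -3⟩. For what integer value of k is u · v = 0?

u · v = 6·(-1) + k·(-3) + (-4)·(-3) = 6 - 3k
Set equal to 0: -3k = -6, so k = 2.

2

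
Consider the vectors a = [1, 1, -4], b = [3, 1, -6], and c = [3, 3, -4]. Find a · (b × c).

-16

b × c:
i: 1·(-4) - (-6)·3 = -4 - (-18) = 14
j: (-6)·3 - 3·(-4) = -18 - (-12) = -6
k: 3·3 - 1·3 = 9 - 3 = 6
b × c = (14, -6, 6)
a · (b × c) = 1·14 + 1·(-6) + (-4)·6 = 14 - 6 - 24 = -16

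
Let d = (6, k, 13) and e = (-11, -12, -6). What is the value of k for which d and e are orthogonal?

-12

d · e = 6·(-11) + k·(-12) + 13·(-6) = -144 - 12k
Set equal to 0: -12k = 144, so k = -12.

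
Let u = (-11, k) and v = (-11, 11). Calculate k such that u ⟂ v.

u · v = (-11)·(-11) + k·11 = 121 + 11k
Set equal to 0: 11k = -121, so k = -11.

-11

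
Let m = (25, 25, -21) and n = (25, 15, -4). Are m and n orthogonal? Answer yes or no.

m · n = 25·25 + 25·15 + (-21)·(-4) = 625 + 375 + 84 = 1084
Nonzero, so the vectors are not orthogonal.

no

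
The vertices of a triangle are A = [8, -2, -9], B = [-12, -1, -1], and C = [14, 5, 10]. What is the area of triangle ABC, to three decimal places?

226.864

AB = (-20, 1, 8),  AC = (6, 7, 19)
i: 1·19 - 8·7 = 19 - 56 = -37
j: 8·6 - (-20)·19 = 48 - (-380) = 428
k: (-20)·7 - 1·6 = -140 - 6 = -146
AB × AC = (-37, 428, -146)
|AB × AC| = √205869 ≈ 453.7279
area = ½ · 453.7279 ≈ 226.864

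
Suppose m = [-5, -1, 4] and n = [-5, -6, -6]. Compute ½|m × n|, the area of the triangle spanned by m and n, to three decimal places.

31.721

i: (-1)·(-6) - 4·(-6) = 6 - (-24) = 30
j: 4·(-5) - (-5)·(-6) = -20 - 30 = -50
k: (-5)·(-6) - (-1)·(-5) = 30 - 5 = 25
m × n = (30, -50, 25)
|m × n| = √(30² + (-50)² + 25²) = √4025 ≈ 63.4429
area = ½ · 63.4429 ≈ 31.721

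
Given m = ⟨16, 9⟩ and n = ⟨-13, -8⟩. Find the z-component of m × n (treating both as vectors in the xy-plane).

-11

16·(-8) - 9·(-13) = -128 - (-117) = -11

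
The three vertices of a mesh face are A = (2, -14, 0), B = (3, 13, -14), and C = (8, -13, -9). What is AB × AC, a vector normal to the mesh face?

AB = (1, 27, -14)
AC = (6, 1, -9)
i: 27·(-9) - (-14)·1 = -243 - (-14) = -229
j: (-14)·6 - 1·(-9) = -84 - (-9) = -75
k: 1·1 - 27·6 = 1 - 162 = -161
AB × AC = (-229, -75, -161)

(-229, -75, -161)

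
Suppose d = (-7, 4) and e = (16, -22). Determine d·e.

d · e = (-7)·16 + 4·(-22) = -112 - 88 = -200

-200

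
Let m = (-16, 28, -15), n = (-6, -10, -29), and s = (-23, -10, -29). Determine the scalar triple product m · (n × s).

n × s:
i: (-10)·(-29) - (-29)·(-10) = 290 - 290 = 0
j: (-29)·(-23) - (-6)·(-29) = 667 - 174 = 493
k: (-6)·(-10) - (-10)·(-23) = 60 - 230 = -170
n × s = (0, 493, -170)
m · (n × s) = (-16)·0 + 28·493 + (-15)·(-170) = 0 + 13804 + 2550 = 16354

16354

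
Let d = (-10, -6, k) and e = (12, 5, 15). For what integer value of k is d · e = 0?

d · e = (-10)·12 + (-6)·5 + k·15 = -150 + 15k
Set equal to 0: 15k = 150, so k = 10.

10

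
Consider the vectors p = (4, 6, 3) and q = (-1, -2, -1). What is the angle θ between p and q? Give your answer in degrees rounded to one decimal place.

p · q = 4·(-1) + 6·(-2) + 3·(-1) = -4 - 12 - 3 = -19
|p|² = 16 + 36 + 9 = 61,  |p| = √61 ≈ 7.810250
|q|² = 1 + 4 + 1 = 6,  |q| = √6 ≈ 2.449490
cos θ = -19 / (7.810250 · 2.449490) ≈ -0.99315
θ = arccos(-0.99315) ≈ 173.3°

173.3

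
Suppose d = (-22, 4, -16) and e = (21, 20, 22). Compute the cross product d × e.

i: 4·22 - (-16)·20 = 88 - (-320) = 408
j: (-16)·21 - (-22)·22 = -336 - (-484) = 148
k: (-22)·20 - 4·21 = -440 - 84 = -524
d × e = (408, 148, -524)

(408, 148, -524)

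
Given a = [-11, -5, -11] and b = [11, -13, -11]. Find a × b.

i: (-5)·(-11) - (-11)·(-13) = 55 - 143 = -88
j: (-11)·11 - (-11)·(-11) = -121 - 121 = -242
k: (-11)·(-13) - (-5)·11 = 143 - (-55) = 198
a × b = (-88, -242, 198)

(-88, -242, 198)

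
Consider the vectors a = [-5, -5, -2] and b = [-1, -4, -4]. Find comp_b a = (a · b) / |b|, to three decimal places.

5.745

a · b = (-5)·(-1) + (-5)·(-4) + (-2)·(-4) = 5 + 20 + 8 = 33
|b| = √(1 + 16 + 16) = √33 ≈ 5.7446
comp_b a = 33 / √33 ≈ 5.745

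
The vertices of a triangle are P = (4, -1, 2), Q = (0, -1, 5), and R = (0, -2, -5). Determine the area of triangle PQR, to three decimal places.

PQ = (-4, 0, 3),  PR = (-4, -1, -7)
i: 0·(-7) - 3·(-1) = 0 - (-3) = 3
j: 3·(-4) - (-4)·(-7) = -12 - 28 = -40
k: (-4)·(-1) - 0·(-4) = 4 - 0 = 4
PQ × PR = (3, -40, 4)
|PQ × PR| = √1625 ≈ 40.3113
area = ½ · 40.3113 ≈ 20.156

20.156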